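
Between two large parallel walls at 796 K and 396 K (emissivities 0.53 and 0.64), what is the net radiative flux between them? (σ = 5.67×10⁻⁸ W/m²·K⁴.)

q ≈ 8720 W/m²

For two large parallel gray plates, q = σ(T₁⁴ − T₂⁴) / (1/ε₁ + 1/ε₂ − 1).
1/ε₁ + 1/ε₂ − 1 = 1/0.53 + 1/0.64 − 1 = 2.449.
T₁⁴ − T₂⁴ = 4.01×10^11 − 2.46×10^10 = 3.77×10^11 K⁴.
q = 5.67×10⁻⁸ × 3.77×10^11 / 2.449 = 8720 W/m².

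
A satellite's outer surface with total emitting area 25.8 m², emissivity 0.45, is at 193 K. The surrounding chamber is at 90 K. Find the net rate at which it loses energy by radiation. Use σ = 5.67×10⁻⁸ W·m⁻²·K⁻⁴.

Q = εσA(T⁴ − T_s⁴). T⁴ − T_s⁴ = (193)⁴ − (90)⁴ = 1.39×10^9 − 6.56×10^7 = 1.32×10^9 K⁴.
Q = 0.45 × 5.67×10⁻⁸ × 25.8 × 1.32×10^9 = 870 W.

Q ≈ 870 W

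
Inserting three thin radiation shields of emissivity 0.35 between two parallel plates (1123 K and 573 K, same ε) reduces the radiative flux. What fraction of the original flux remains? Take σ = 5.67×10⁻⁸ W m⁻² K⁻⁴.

With N identical shields there are N+1 = 4 gaps in series, each with the same radiative resistance, so the flux falls to 1/(N+1) of its unshielded value.

ratio ≈ 0.250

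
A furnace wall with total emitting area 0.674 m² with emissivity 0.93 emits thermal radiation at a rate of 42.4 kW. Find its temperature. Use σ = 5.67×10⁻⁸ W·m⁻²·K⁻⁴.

T ≈ 1050 K

From P = εσAT⁴, T = (P / εσA)^(1/4) = (42400 / (0.93 × 5.67×10⁻⁸ × 0.674))^(1/4).
T = (1.19×10^12)^(1/4) = 1050 K.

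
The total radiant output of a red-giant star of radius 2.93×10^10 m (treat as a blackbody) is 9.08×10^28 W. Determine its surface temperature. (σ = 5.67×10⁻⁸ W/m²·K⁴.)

A = 4πr² = 4π × (2.93×10^10)² = 1.08×10^22 m².
From P = σAT⁴, T = (P / σA)^(1/4) = (9.08×10^28 / (5.67×10⁻⁸ × 1.08×10^22))^(1/4).
T = (1.48×10^14)^(1/4) = 3490 K.

T ≈ 3490 K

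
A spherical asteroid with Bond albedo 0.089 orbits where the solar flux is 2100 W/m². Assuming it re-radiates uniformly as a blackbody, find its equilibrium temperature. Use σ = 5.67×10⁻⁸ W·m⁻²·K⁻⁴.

T ≈ 303 K

Power absorbed = (1−a)S·πR²; power emitted = 4πR²σT⁴. Equating and cancelling πR²:
T = ((1−a)S / 4σ)^(1/4) = (1910 / (4 × 5.67×10⁻⁸))^(1/4) = (8.44×10^9)^(1/4).
T = 303 K.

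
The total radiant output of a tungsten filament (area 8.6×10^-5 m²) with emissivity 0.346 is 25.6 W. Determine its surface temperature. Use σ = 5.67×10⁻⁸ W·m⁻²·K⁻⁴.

From P = εσAT⁴, T = (P / εσA)^(1/4) = (25.6 / (0.346 × 5.67×10⁻⁸ × 8.60×10^-5))^(1/4).
T = (1.52×10^13)^(1/4) = 1970 K.

T ≈ 1970 K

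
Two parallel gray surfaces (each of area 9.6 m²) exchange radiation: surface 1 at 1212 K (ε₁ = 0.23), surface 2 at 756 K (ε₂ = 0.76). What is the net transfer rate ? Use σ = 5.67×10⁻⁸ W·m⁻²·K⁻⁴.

Q ≈ 2.14×10^5 W

For two large parallel gray plates, q = σ(T₁⁴ − T₂⁴) / (1/ε₁ + 1/ε₂ − 1).
1/ε₁ + 1/ε₂ − 1 = 1/0.23 + 1/0.76 − 1 = 4.664.
T₁⁴ − T₂⁴ = 2.16×10^12 − 3.27×10^11 = 1.83×10^12 K⁴.
q = 5.67×10⁻⁸ × 1.83×10^12 / 4.664 = 22300 W/m².
Q = q·A = 22300 × 9.6 = 2.14×10^5 W.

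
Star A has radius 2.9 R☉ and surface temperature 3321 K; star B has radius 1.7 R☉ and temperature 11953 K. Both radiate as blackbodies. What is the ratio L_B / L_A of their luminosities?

L_B/L_A ≈ 57.7

L = 4πR²σT⁴ ∝ R²T⁴, so L_B/L_A = (1.7/2.9)² × (11953/3321)⁴ = 0.344 × 168 = 57.7.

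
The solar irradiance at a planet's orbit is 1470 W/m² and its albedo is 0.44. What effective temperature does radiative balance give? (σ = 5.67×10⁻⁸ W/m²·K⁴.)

T ≈ 245 K

Power absorbed = (1−a)S·πR²; power emitted = 4πR²σT⁴. Equating and cancelling πR²:
T = ((1−a)S / 4σ)^(1/4) = (823 / (4 × 5.67×10⁻⁸))^(1/4) = (3.63×10^9)^(1/4).
T = 245 K.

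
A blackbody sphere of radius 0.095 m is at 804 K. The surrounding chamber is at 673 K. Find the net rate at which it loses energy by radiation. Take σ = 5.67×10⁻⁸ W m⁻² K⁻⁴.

A = 4πr² = 4π × (0.095)² = 0.113 m².
Q = σA(T⁴ − T_s⁴). T⁴ − T_s⁴ = (804)⁴ − (673)⁴ = 4.18×10^11 − 2.05×10^11 = 2.13×10^11 K⁴.
Q = 5.67×10⁻⁸ × 0.113 × 2.13×10^11 = 1370 W.

Q ≈ 1370 W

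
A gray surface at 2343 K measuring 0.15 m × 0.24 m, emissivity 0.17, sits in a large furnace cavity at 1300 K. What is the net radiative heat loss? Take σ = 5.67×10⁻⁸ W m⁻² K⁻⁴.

Q ≈ 9470 W

A = 0.15 × 0.24 = 0.0360 m².
Q = εσA(T⁴ − T_s⁴). T⁴ − T_s⁴ = (2343)⁴ − (1300)⁴ = 3.01×10^13 − 2.86×10^12 = 2.73×10^13 K⁴.
Q = 0.17 × 5.67×10⁻⁸ × 0.0360 × 2.73×10^13 = 9470 W.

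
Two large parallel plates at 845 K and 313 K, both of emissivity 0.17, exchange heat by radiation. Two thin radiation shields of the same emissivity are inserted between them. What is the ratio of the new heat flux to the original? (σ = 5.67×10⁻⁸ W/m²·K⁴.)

ratio ≈ 0.333

With N identical shields there are N+1 = 3 gaps in series, each with the same radiative resistance, so the flux falls to 1/(N+1) of its unshielded value.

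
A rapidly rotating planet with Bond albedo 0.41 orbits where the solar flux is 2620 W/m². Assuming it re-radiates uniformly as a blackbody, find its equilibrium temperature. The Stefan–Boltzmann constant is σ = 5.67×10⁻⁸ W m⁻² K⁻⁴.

Power absorbed = (1−a)S·πR²; power emitted = 4πR²σT⁴. Equating and cancelling πR²:
T = ((1−a)S / 4σ)^(1/4) = (1550 / (4 × 5.67×10⁻⁸))^(1/4) = (6.82×10^9)^(1/4).
T = 287 K.

T ≈ 287 K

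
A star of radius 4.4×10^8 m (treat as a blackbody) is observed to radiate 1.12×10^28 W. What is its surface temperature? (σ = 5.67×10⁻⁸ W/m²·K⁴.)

A = 4πr² = 4π × (4.4×10^8)² = 2.43×10^18 m².
From P = σAT⁴, T = (P / σA)^(1/4) = (1.12×10^28 / (5.67×10⁻⁸ × 2.43×10^18))^(1/4).
T = (8.12×10^16)^(1/4) = 16900 K.

T ≈ 16900 K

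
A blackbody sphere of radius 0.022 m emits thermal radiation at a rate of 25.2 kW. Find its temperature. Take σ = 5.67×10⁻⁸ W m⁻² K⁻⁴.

T ≈ 2920 K

A = 4πr² = 4π × (0.022)² = 6.08×10^-3 m².
From P = σAT⁴, T = (P / σA)^(1/4) = (25200 / (5.67×10⁻⁸ × 6.08×10^-3))^(1/4).
T = (7.31×10^13)^(1/4) = 2920 K.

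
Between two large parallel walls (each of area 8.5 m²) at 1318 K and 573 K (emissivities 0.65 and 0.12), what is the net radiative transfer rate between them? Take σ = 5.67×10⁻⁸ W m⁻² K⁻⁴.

Q ≈ 1.58×10^5 W

For two large parallel gray plates, q = σ(T₁⁴ − T₂⁴) / (1/ε₁ + 1/ε₂ − 1).
1/ε₁ + 1/ε₂ − 1 = 1/0.65 + 1/0.12 − 1 = 8.872.
T₁⁴ − T₂⁴ = 3.02×10^12 − 1.08×10^11 = 2.91×10^12 K⁴.
q = 5.67×10⁻⁸ × 2.91×10^12 / 8.872 = 18600 W/m².
Q = q·A = 18600 × 8.5 = 1.58×10^5 W.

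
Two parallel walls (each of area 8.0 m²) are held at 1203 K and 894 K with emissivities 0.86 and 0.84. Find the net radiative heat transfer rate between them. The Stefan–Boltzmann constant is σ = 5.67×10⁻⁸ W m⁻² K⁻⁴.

Q ≈ 4.88×10^5 W

For two large parallel gray plates, q = σ(T₁⁴ − T₂⁴) / (1/ε₁ + 1/ε₂ − 1).
1/ε₁ + 1/ε₂ − 1 = 1/0.86 + 1/0.84 − 1 = 1.353.
T₁⁴ − T₂⁴ = 2.09×10^12 − 6.39×10^11 = 1.46×10^12 K⁴.
q = 5.67×10⁻⁸ × 1.46×10^12 / 1.353 = 61000 W/m².
Q = q·A = 61000 × 8.0 = 4.88×10^5 W.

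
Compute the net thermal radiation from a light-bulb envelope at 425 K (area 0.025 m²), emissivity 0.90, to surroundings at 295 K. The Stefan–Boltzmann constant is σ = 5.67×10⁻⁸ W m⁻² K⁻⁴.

Q ≈ 32.0 W

Q = εσA(T⁴ − T_s⁴). T⁴ − T_s⁴ = (425)⁴ − (295)⁴ = 3.26×10^10 − 7.57×10^9 = 2.51×10^10 K⁴.
Q = 0.90 × 5.67×10⁻⁸ × 0.0250 × 2.51×10^10 = 32.0 W.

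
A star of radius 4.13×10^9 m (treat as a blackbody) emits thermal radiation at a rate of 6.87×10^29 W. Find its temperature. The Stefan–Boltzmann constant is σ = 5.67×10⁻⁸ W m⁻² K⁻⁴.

A = 4πr² = 4π × (4.13×10^9)² = 2.14×10^20 m².
From P = σAT⁴, T = (P / σA)^(1/4) = (6.87×10^29 / (5.67×10⁻⁸ × 2.14×10^20))^(1/4).
T = (5.65×10^16)^(1/4) = 15400 K.

T ≈ 15400 K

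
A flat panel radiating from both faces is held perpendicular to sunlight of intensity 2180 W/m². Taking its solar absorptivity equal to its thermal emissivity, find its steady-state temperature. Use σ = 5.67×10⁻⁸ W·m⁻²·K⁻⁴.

T ≈ 372 K

Absorbed flux αS = emitted flux 2εσT⁴ per unit area; with α = ε this gives T = (S/2σ)^(1/4).
T = (2180 / (2 × 5.67×10⁻⁸))^(1/4) = (1.92×10^10)^(1/4).
T = 372 K.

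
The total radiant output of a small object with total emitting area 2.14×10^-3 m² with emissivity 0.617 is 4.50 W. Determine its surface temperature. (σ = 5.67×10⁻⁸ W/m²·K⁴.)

T ≈ 495 K

From P = εσAT⁴, T = (P / εσA)^(1/4) = (4.50 / (0.617 × 5.67×10⁻⁸ × 2.14×10^-3))^(1/4).
T = (6.01×10^10)^(1/4) = 495 K.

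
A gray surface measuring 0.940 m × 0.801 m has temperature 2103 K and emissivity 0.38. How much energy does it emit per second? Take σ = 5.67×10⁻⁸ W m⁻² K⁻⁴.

A = 0.940 × 0.801 = 0.753 m².
P = εσAT⁴ = 0.38 × 5.67×10⁻⁸ × 0.753 × (2103)⁴ = 0.38 × 5.67×10⁻⁸ × 0.753 × 1.96×10^13.
P = 3.17×10^5 W.

P ≈ 3.17×10^5 W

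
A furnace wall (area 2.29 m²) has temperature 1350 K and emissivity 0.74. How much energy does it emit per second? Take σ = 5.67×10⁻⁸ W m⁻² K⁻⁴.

P ≈ 3.19×10^5 W

Stefan–Boltzmann: P = εσAT⁴ = 0.74 × 5.67×10⁻⁸ × 2.29 × (1350)⁴ = 0.74 × 5.67×10⁻⁸ × 2.29 × 3.32×10^12.
P = 3.19×10^5 W.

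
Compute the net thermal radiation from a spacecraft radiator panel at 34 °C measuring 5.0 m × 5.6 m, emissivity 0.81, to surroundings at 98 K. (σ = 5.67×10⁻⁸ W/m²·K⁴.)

A = 5.0 × 5.6 = 28.0 m².
Convert: 34 °C = 307 K.
Q = εσA(T⁴ − T_s⁴). T⁴ − T_s⁴ = (307)⁴ − (98)⁴ = 8.88×10^9 − 9.22×10^7 = 8.79×10^9 K⁴.
Q = 0.81 × 5.67×10⁻⁸ × 28.0 × 8.79×10^9 = 11300 W.

Q ≈ 11300 W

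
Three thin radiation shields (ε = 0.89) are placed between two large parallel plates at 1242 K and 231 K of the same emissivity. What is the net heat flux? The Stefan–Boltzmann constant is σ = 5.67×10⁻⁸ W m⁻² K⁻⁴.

q ≈ 27000 W/m²

Each of the 4 gaps contributes resistance (2/ε − 1) = 2/0.89 − 1 = 1.247; total = 4.989.
q = σ(T₁⁴ − T₂⁴) / 4.989 = 5.67×10⁻⁸ × 2.38×10^12 / 4.989 = 27000 W/m².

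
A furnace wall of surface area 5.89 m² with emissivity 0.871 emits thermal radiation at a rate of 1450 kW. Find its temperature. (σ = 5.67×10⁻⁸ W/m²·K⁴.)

T ≈ 1490 K

From P = εσAT⁴, T = (P / εσA)^(1/4) = (1.45×10^6 / (0.871 × 5.67×10⁻⁸ × 5.89))^(1/4).
T = (4.98×10^12)^(1/4) = 1490 K.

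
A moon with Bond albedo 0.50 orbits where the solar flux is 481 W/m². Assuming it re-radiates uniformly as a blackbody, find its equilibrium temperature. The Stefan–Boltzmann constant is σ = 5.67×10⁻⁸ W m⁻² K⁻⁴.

T ≈ 180 K

Power absorbed = (1−a)S·πR²; power emitted = 4πR²σT⁴. Equating and cancelling πR²:
T = ((1−a)S / 4σ)^(1/4) = (240 / (4 × 5.67×10⁻⁸))^(1/4) = (1.06×10^9)^(1/4).
T = 180 K.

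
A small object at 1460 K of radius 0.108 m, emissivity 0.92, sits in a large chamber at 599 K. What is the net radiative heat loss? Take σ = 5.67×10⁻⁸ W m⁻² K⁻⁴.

A = 4πr² = 4π × (0.108)² = 0.147 m².
Q = εσA(T⁴ − T_s⁴). T⁴ − T_s⁴ = (1460)⁴ − (599)⁴ = 4.54×10^12 − 1.29×10^11 = 4.41×10^12 K⁴.
Q = 0.92 × 5.67×10⁻⁸ × 0.147 × 4.41×10^12 = 33800 W.

Q ≈ 33800 W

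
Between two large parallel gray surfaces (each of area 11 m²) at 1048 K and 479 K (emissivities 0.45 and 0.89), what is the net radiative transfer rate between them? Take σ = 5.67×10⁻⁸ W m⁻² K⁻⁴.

For two large parallel gray plates, q = σ(T₁⁴ − T₂⁴) / (1/ε₁ + 1/ε₂ − 1).
1/ε₁ + 1/ε₂ − 1 = 1/0.45 + 1/0.89 − 1 = 2.346.
T₁⁴ − T₂⁴ = 1.21×10^12 − 5.26×10^10 = 1.15×10^12 K⁴.
q = 5.67×10⁻⁸ × 1.15×10^12 / 2.346 = 27900 W/m².
Q = q·A = 27900 × 11 = 3.07×10^5 W.

Q ≈ 3.07×10^5 W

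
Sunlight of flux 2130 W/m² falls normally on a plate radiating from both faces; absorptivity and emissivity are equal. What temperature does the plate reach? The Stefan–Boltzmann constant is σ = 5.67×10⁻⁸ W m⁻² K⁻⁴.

T ≈ 370 K

Absorbed flux αS = emitted flux 2εσT⁴ per unit area; with α = ε this gives T = (S/2σ)^(1/4).
T = (2130 / (2 × 5.67×10⁻⁸))^(1/4) = (1.88×10^10)^(1/4).
T = 370 K.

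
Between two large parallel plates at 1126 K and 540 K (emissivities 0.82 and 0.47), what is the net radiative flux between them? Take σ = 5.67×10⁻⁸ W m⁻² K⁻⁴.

For two large parallel gray plates, q = σ(T₁⁴ − T₂⁴) / (1/ε₁ + 1/ε₂ − 1).
1/ε₁ + 1/ε₂ − 1 = 1/0.82 + 1/0.47 − 1 = 2.347.
T₁⁴ − T₂⁴ = 1.61×10^12 − 8.50×10^10 = 1.52×10^12 K⁴.
q = 5.67×10⁻⁸ × 1.52×10^12 / 2.347 = 36800 W/m².

q ≈ 36800 W/m²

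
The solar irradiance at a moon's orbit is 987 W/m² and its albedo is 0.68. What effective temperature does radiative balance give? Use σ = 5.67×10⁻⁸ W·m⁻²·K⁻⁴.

T ≈ 193 K

Power absorbed = (1−a)S·πR²; power emitted = 4πR²σT⁴. Equating and cancelling πR²:
T = ((1−a)S / 4σ)^(1/4) = (316 / (4 × 5.67×10⁻⁸))^(1/4) = (1.39×10^9)^(1/4).
T = 193 K.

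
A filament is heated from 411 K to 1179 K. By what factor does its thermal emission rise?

ratio ≈ 67.7

P ∝ T⁴, so the ratio is (1179/411)⁴ = (2.869)⁴ = 67.7.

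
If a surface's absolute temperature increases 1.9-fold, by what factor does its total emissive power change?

factor ≈ 13.0

P ∝ T⁴, so the power scales as (1.9)⁴ = 13.0.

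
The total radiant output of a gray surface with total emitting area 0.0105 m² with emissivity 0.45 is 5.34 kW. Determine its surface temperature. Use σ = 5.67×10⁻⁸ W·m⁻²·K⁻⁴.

T ≈ 2110 K

From P = εσAT⁴, T = (P / εσA)^(1/4) = (5340 / (0.45 × 5.67×10⁻⁸ × 0.0105))^(1/4).
T = (1.99×10^13)^(1/4) = 2110 K.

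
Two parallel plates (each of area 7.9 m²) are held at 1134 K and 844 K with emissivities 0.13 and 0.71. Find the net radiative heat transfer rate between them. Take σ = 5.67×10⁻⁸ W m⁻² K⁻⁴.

Q ≈ 63400 W

For two large parallel gray plates, q = σ(T₁⁴ − T₂⁴) / (1/ε₁ + 1/ε₂ − 1).
1/ε₁ + 1/ε₂ − 1 = 1/0.13 + 1/0.71 − 1 = 8.101.
T₁⁴ − T₂⁴ = 1.65×10^12 − 5.07×10^11 = 1.15×10^12 K⁴.
q = 5.67×10⁻⁸ × 1.15×10^12 / 8.101 = 8020 W/m².
Q = q·A = 8020 × 7.9 = 63400 W.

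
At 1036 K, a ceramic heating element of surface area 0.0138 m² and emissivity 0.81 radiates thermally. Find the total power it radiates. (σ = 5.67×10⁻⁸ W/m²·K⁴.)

P = εσAT⁴ = 0.81 × 5.67×10⁻⁸ × 0.0138 × (1036)⁴ = 0.81 × 5.67×10⁻⁸ × 0.0138 × 1.15×10^12.
P = 730 W.

P ≈ 730 W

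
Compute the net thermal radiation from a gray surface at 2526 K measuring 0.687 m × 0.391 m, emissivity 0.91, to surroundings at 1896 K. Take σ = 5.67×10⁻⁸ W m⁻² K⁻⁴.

Q ≈ 3.85×10^5 W

A = 0.687 × 0.391 = 0.269 m².
Q = εσA(T⁴ − T_s⁴). T⁴ − T_s⁴ = (2526)⁴ − (1896)⁴ = 4.07×10^13 − 1.29×10^13 = 2.78×10^13 K⁴.
Q = 0.91 × 5.67×10⁻⁸ × 0.269 × 2.78×10^13 = 3.85×10^5 W.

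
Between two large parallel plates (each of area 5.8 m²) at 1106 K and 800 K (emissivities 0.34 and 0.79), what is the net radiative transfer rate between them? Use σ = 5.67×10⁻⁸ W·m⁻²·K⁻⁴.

For two large parallel gray plates, q = σ(T₁⁴ − T₂⁴) / (1/ε₁ + 1/ε₂ − 1).
1/ε₁ + 1/ε₂ − 1 = 1/0.34 + 1/0.79 − 1 = 3.207.
T₁⁴ − T₂⁴ = 1.50×10^12 − 4.10×10^11 = 1.09×10^12 K⁴.
q = 5.67×10⁻⁸ × 1.09×10^12 / 3.207 = 19200 W/m².
Q = q·A = 19200 × 5.8 = 1.11×10^5 W.

Q ≈ 1.11×10^5 W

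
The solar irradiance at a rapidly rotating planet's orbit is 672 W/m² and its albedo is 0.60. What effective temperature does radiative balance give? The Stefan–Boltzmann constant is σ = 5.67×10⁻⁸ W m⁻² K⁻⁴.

Power absorbed = (1−a)S·πR²; power emitted = 4πR²σT⁴. Equating and cancelling πR²:
T = ((1−a)S / 4σ)^(1/4) = (269 / (4 × 5.67×10⁻⁸))^(1/4) = (1.19×10^9)^(1/4).
T = 186 K.

T ≈ 186 K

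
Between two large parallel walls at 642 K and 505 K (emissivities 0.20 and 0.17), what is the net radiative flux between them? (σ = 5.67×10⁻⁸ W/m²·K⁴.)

For two large parallel gray plates, q = σ(T₁⁴ − T₂⁴) / (1/ε₁ + 1/ε₂ − 1).
1/ε₁ + 1/ε₂ − 1 = 1/0.20 + 1/0.17 − 1 = 9.882.
T₁⁴ − T₂⁴ = 1.70×10^11 − 6.50×10^10 = 1.05×10^11 K⁴.
q = 5.67×10⁻⁸ × 1.05×10^11 / 9.882 = 602 W/m².

q ≈ 602 W/m²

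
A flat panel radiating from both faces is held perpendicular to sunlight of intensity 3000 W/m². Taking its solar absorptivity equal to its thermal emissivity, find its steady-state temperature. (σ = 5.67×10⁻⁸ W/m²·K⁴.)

Absorbed flux αS = emitted flux 2εσT⁴ per unit area; with α = ε this gives T = (S/2σ)^(1/4).
T = (3000 / (2 × 5.67×10⁻⁸))^(1/4) = (2.65×10^10)^(1/4).
T = 403 K.

T ≈ 403 K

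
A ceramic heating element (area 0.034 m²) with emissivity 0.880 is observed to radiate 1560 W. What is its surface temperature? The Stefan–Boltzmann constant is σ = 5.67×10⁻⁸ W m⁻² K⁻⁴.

From P = εσAT⁴, T = (P / εσA)^(1/4) = (1560 / (0.880 × 5.67×10⁻⁸ × 0.0340))^(1/4).
T = (9.20×10^11)^(1/4) = 979 K.

T ≈ 979 K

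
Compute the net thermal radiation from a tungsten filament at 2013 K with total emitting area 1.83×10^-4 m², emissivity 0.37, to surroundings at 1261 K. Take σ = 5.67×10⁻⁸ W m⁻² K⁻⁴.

Q ≈ 53.3 W

Q = εσA(T⁴ − T_s⁴). T⁴ − T_s⁴ = (2013)⁴ − (1261)⁴ = 1.64×10^13 − 2.53×10^12 = 1.39×10^13 K⁴.
Q = 0.37 × 5.67×10⁻⁸ × 1.83×10^-4 × 1.39×10^13 = 53.3 W.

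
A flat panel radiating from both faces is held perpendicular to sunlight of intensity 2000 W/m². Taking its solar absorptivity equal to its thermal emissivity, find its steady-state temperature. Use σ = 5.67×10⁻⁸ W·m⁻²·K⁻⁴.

T ≈ 364 K

Absorbed flux αS = emitted flux 2εσT⁴ per unit area; with α = ε this gives T = (S/2σ)^(1/4).
T = (2000 / (2 × 5.67×10⁻⁸))^(1/4) = (1.76×10^10)^(1/4).
T = 364 K.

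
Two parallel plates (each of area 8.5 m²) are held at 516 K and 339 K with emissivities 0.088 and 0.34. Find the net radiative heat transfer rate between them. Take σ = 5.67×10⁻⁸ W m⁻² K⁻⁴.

Q ≈ 2090 W

For two large parallel gray plates, q = σ(T₁⁴ − T₂⁴) / (1/ε₁ + 1/ε₂ − 1).
1/ε₁ + 1/ε₂ − 1 = 1/0.088 + 1/0.34 − 1 = 13.30.
T₁⁴ − T₂⁴ = 7.09×10^10 − 1.32×10^10 = 5.77×10^10 K⁴.
q = 5.67×10⁻⁸ × 5.77×10^10 / 13.30 = 246 W/m².
Q = q·A = 246 × 8.5 = 2090 W.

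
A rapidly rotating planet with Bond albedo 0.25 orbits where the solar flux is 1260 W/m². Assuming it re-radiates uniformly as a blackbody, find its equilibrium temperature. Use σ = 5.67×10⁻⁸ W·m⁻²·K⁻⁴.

T ≈ 254 K

Power absorbed = (1−a)S·πR²; power emitted = 4πR²σT⁴. Equating and cancelling πR²:
T = ((1−a)S / 4σ)^(1/4) = (945 / (4 × 5.67×10⁻⁸))^(1/4) = (4.17×10^9)^(1/4).
T = 254 K.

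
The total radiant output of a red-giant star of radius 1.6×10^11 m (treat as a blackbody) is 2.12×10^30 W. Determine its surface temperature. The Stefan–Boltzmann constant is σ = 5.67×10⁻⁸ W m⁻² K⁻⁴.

A = 4πr² = 4π × (1.6×10^11)² = 3.22×10^23 m².
From P = σAT⁴, T = (P / σA)^(1/4) = (2.12×10^30 / (5.67×10⁻⁸ × 3.22×10^23))^(1/4).
T = (1.16×10^14)^(1/4) = 3280 K.

T ≈ 3280 K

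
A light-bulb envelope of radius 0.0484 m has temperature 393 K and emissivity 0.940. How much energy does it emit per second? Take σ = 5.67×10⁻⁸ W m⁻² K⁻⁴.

A = 4πr² = 4π × (0.0484)² = 0.0294 m².
Stefan–Boltzmann: P = εσAT⁴ = 0.940 × 5.67×10⁻⁸ × 0.0294 × (393)⁴ = 0.940 × 5.67×10⁻⁸ × 0.0294 × 2.39×10^10.
P = 37.4 W.

P ≈ 37.4 W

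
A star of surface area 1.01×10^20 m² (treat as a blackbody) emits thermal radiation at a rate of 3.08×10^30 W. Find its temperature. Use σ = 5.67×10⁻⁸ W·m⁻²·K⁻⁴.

From P = σAT⁴, T = (P / σA)^(1/4) = (3.08×10^30 / (5.67×10⁻⁸ × 1.01×10^20))^(1/4).
T = (5.38×10^17)^(1/4) = 27100 K.

T ≈ 27100 K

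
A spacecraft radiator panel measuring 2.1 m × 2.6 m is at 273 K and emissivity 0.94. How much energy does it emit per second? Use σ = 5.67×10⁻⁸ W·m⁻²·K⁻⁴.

A = 2.1 × 2.6 = 5.46 m².
Stefan–Boltzmann: P = εσAT⁴ = 0.94 × 5.67×10⁻⁸ × 5.46 × (273)⁴ = 0.94 × 5.67×10⁻⁸ × 5.46 × 5.55×10^9.
P = 1620 W.

P ≈ 1620 W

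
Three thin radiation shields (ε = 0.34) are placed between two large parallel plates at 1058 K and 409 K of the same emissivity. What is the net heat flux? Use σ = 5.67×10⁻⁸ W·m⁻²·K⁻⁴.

q ≈ 3560 W/m²

Each of the 4 gaps contributes resistance (2/ε − 1) = 2/0.34 − 1 = 4.882; total = 19.53.
q = σ(T₁⁴ − T₂⁴) / 19.53 = 5.67×10⁻⁸ × 1.22×10^12 / 19.53 = 3560 W/m².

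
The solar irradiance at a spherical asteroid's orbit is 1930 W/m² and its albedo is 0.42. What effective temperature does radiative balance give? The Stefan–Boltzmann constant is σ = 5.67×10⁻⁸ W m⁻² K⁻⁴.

Power absorbed = (1−a)S·πR²; power emitted = 4πR²σT⁴. Equating and cancelling πR²:
T = ((1−a)S / 4σ)^(1/4) = (1120 / (4 × 5.67×10⁻⁸))^(1/4) = (4.94×10^9)^(1/4).
T = 265 K.

T ≈ 265 K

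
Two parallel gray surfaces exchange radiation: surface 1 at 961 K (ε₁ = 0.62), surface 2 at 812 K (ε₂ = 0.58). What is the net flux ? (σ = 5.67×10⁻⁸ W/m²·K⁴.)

For two large parallel gray plates, q = σ(T₁⁴ − T₂⁴) / (1/ε₁ + 1/ε₂ − 1).
1/ε₁ + 1/ε₂ − 1 = 1/0.62 + 1/0.58 − 1 = 2.337.
T₁⁴ − T₂⁴ = 8.53×10^11 − 4.35×10^11 = 4.18×10^11 K⁴.
q = 5.67×10⁻⁸ × 4.18×10^11 / 2.337 = 10100 W/m².

q ≈ 10100 W/m²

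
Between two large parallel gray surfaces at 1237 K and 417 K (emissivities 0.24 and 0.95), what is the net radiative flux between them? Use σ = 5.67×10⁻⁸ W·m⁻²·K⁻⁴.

For two large parallel gray plates, q = σ(T₁⁴ − T₂⁴) / (1/ε₁ + 1/ε₂ − 1).
1/ε₁ + 1/ε₂ − 1 = 1/0.24 + 1/0.95 − 1 = 4.219.
T₁⁴ − T₂⁴ = 2.34×10^12 − 3.02×10^10 = 2.31×10^12 K⁴.
q = 5.67×10⁻⁸ × 2.31×10^12 / 4.219 = 31100 W/m².

q ≈ 31100 W/m²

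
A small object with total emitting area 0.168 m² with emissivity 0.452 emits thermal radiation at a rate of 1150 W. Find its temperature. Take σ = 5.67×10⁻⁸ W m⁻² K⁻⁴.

T ≈ 719 K

From P = εσAT⁴, T = (P / εσA)^(1/4) = (1150 / (0.452 × 5.67×10⁻⁸ × 0.168))^(1/4).
T = (2.67×10^11)^(1/4) = 719 K.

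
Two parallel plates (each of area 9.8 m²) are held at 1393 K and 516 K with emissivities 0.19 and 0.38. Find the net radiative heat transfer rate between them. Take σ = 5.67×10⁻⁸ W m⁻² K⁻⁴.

Q ≈ 2.98×10^5 W

For two large parallel gray plates, q = σ(T₁⁴ − T₂⁴) / (1/ε₁ + 1/ε₂ − 1).
1/ε₁ + 1/ε₂ − 1 = 1/0.19 + 1/0.38 − 1 = 6.895.
T₁⁴ − T₂⁴ = 3.77×10^12 − 7.09×10^10 = 3.69×10^12 K⁴.
q = 5.67×10⁻⁸ × 3.69×10^12 / 6.895 = 30400 W/m².
Q = q·A = 30400 × 9.8 = 2.98×10^5 W.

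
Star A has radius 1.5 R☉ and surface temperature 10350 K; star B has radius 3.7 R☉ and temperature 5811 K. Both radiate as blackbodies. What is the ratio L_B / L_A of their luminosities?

L = 4πR²σT⁴ ∝ R²T⁴, so L_B/L_A = (3.7/1.5)² × (5811/10350)⁴ = 6.08 × 0.0994 = 0.605.

L_B/L_A ≈ 0.605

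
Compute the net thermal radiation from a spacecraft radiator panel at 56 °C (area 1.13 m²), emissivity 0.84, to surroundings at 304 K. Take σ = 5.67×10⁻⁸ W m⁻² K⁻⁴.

Q ≈ 171 W

Convert: 56 °C = 329 K.
Q = εσA(T⁴ − T_s⁴). T⁴ − T_s⁴ = (329)⁴ − (304)⁴ = 1.17×10^10 − 8.54×10^9 = 3.18×10^9 K⁴.
Q = 0.84 × 5.67×10⁻⁸ × 1.13 × 3.18×10^9 = 171 W.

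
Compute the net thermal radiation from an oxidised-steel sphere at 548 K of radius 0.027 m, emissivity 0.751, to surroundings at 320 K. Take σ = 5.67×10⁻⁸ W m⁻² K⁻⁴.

Q ≈ 31.1 W

A = 4πr² = 4π × (0.027)² = 9.16×10^-3 m².
Q = εσA(T⁴ − T_s⁴). T⁴ − T_s⁴ = (548)⁴ − (320)⁴ = 9.02×10^10 − 1.05×10^10 = 7.97×10^10 K⁴.
Q = 0.751 × 5.67×10⁻⁸ × 9.16×10^-3 × 7.97×10^10 = 31.1 W.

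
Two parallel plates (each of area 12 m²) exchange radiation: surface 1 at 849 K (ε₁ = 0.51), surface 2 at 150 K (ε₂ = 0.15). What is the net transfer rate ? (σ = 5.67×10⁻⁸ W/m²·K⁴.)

Q ≈ 46300 W

For two large parallel gray plates, q = σ(T₁⁴ − T₂⁴) / (1/ε₁ + 1/ε₂ − 1).
1/ε₁ + 1/ε₂ − 1 = 1/0.51 + 1/0.15 − 1 = 7.627.
T₁⁴ − T₂⁴ = 5.20×10^11 − 5.06×10^8 = 5.19×10^11 K⁴.
q = 5.67×10⁻⁸ × 5.19×10^11 / 7.627 = 3860 W/m².
Q = q·A = 3860 × 12 = 46300 W.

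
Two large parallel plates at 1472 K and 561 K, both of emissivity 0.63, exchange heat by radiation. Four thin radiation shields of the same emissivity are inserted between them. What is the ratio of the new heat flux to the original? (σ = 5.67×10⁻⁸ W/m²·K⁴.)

With N identical shields there are N+1 = 5 gaps in series, each with the same radiative resistance, so the flux falls to 1/(N+1) of its unshielded value.

ratio ≈ 0.200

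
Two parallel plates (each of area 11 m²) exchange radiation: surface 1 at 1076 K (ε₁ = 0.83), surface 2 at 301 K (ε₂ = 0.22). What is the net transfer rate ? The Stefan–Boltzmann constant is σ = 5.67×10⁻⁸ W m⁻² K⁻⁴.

For two large parallel gray plates, q = σ(T₁⁴ − T₂⁴) / (1/ε₁ + 1/ε₂ − 1).
1/ε₁ + 1/ε₂ − 1 = 1/0.83 + 1/0.22 − 1 = 4.750.
T₁⁴ − T₂⁴ = 1.34×10^12 − 8.21×10^9 = 1.33×10^12 K⁴.
q = 5.67×10⁻⁸ × 1.33×10^12 / 4.750 = 15900 W/m².
Q = q·A = 15900 × 11 = 1.75×10^5 W.

Q ≈ 1.75×10^5 W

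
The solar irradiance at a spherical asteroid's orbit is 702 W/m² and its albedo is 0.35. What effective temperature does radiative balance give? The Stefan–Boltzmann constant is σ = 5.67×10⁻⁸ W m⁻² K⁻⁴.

T ≈ 212 K

Power absorbed = (1−a)S·πR²; power emitted = 4πR²σT⁴. Equating and cancelling πR²:
T = ((1−a)S / 4σ)^(1/4) = (456 / (4 × 5.67×10⁻⁸))^(1/4) = (2.01×10^9)^(1/4).
T = 212 K.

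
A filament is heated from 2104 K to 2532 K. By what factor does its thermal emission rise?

ratio ≈ 2.10

P ∝ T⁴, so the ratio is (2532/2104)⁴ = (1.203)⁴ = 2.10.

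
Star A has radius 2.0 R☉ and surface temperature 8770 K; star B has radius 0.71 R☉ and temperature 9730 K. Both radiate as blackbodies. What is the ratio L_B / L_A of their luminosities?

L = 4πR²σT⁴ ∝ R²T⁴, so L_B/L_A = (0.71/2.0)² × (9730/8770)⁴ = 0.126 × 1.52 = 0.191.

L_B/L_A ≈ 0.191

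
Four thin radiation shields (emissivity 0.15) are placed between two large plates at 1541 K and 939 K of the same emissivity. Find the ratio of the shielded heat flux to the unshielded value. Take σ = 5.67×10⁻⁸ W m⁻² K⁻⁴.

With N identical shields there are N+1 = 5 gaps in series, each with the same radiative resistance, so the flux falls to 1/(N+1) of its unshielded value.

ratio ≈ 0.200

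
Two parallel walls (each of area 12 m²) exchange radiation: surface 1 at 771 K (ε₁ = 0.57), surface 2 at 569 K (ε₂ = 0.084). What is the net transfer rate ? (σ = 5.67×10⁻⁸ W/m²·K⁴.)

For two large parallel gray plates, q = σ(T₁⁴ − T₂⁴) / (1/ε₁ + 1/ε₂ − 1).
1/ε₁ + 1/ε₂ − 1 = 1/0.57 + 1/0.084 − 1 = 12.66.
T₁⁴ − T₂⁴ = 3.53×10^11 − 1.05×10^11 = 2.49×10^11 K⁴.
q = 5.67×10⁻⁸ × 2.49×10^11 / 12.66 = 1110 W/m².
Q = q·A = 1110 × 12 = 13400 W.

Q ≈ 13400 W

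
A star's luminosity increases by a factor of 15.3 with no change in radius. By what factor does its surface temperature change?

P ∝ T⁴ ⇒ T ∝ P^(1/4), so T scales by (15.3)^(1/4) = 1.98.

factor ≈ 1.98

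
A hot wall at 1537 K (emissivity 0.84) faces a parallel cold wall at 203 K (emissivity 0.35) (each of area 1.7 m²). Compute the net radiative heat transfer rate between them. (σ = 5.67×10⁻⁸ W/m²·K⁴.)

Q ≈ 1.76×10^5 W

For two large parallel gray plates, q = σ(T₁⁴ − T₂⁴) / (1/ε₁ + 1/ε₂ − 1).
1/ε₁ + 1/ε₂ − 1 = 1/0.84 + 1/0.35 − 1 = 3.048.
T₁⁴ − T₂⁴ = 5.58×10^12 − 1.70×10^9 = 5.58×10^12 K⁴.
q = 5.67×10⁻⁸ × 5.58×10^12 / 3.048 = 1.04×10^5 W/m².
Q = q·A = 1.04×10^5 × 1.7 = 1.76×10^5 W.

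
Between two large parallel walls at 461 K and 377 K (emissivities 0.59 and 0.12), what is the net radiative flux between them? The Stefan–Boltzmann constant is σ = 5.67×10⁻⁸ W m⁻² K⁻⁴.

For two large parallel gray plates, q = σ(T₁⁴ − T₂⁴) / (1/ε₁ + 1/ε₂ − 1).
1/ε₁ + 1/ε₂ − 1 = 1/0.59 + 1/0.12 − 1 = 9.028.
T₁⁴ − T₂⁴ = 4.52×10^10 − 2.02×10^10 = 2.50×10^10 K⁴.
q = 5.67×10⁻⁸ × 2.50×10^10 / 9.028 = 157 W/m².

q ≈ 157 W/m²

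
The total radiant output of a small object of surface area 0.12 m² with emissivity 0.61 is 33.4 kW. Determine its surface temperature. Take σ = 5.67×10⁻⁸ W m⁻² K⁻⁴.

From P = εσAT⁴, T = (P / εσA)^(1/4) = (33400 / (0.61 × 5.67×10⁻⁸ × 0.120))^(1/4).
T = (8.05×10^12)^(1/4) = 1680 K.

T ≈ 1680 K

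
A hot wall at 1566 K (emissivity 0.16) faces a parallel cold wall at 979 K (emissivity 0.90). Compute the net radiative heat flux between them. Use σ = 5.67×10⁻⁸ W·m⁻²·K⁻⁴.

q ≈ 45400 W/m²

For two large parallel gray plates, q = σ(T₁⁴ − T₂⁴) / (1/ε₁ + 1/ε₂ − 1).
1/ε₁ + 1/ε₂ − 1 = 1/0.16 + 1/0.90 − 1 = 6.361.
T₁⁴ − T₂⁴ = 6.01×10^12 − 9.19×10^11 = 5.10×10^12 K⁴.
q = 5.67×10⁻⁸ × 5.10×10^12 / 6.361 = 45400 W/m².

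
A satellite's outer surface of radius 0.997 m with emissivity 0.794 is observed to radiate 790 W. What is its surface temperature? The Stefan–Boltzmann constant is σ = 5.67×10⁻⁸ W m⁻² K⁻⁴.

A = 4πr² = 4π × (0.997)² = 12.5 m².
From P = εσAT⁴, T = (P / εσA)^(1/4) = (790 / (0.794 × 5.67×10⁻⁸ × 12.5))^(1/4).
T = (1.40×10^9)^(1/4) = 194 K.

T ≈ 194 K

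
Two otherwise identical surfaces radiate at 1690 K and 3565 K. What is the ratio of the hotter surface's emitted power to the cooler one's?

P ∝ T⁴, so the ratio is (3565/1690)⁴ = (2.109)⁴ = 19.8.

ratio ≈ 19.8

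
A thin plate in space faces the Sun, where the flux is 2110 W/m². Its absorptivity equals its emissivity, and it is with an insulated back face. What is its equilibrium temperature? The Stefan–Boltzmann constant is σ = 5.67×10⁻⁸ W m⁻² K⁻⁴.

T ≈ 439 K

Absorbed flux αS = emitted flux εσT⁴ (one radiating face); with α = ε, T = (S/σ)^(1/4).
T = (2110 / 5.67×10⁻⁸)^(1/4) = (3.72×10^10)^(1/4).
T = 439 K.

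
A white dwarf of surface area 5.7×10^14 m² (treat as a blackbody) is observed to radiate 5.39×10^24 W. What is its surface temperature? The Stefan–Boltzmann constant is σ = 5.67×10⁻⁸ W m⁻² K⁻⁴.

From P = σAT⁴, T = (P / σA)^(1/4) = (5.39×10^24 / (5.67×10⁻⁸ × 5.70×10^14))^(1/4).
T = (1.67×10^17)^(1/4) = 20200 K.

T ≈ 20200 K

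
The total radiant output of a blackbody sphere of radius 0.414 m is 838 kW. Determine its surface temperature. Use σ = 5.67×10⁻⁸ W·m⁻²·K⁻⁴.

A = 4πr² = 4π × (0.414)² = 2.15 m².
From P = σAT⁴, T = (P / σA)^(1/4) = (8.38×10^5 / (5.67×10⁻⁸ × 2.15))^(1/4).
T = (6.86×10^12)^(1/4) = 1620 K.

T ≈ 1620 K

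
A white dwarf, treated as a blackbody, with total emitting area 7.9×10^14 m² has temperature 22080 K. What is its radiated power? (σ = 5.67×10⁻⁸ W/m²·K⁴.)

P = σAT⁴ = 5.67×10⁻⁸ × 7.90×10^14 × (22080)⁴ = 5.67×10⁻⁸ × 7.90×10^14 × 2.38×10^17.
P = 1.06×10^25 W.

P ≈ 1.06×10^25 W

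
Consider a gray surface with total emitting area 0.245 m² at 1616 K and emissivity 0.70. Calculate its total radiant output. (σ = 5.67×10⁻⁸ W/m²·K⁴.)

P ≈ 66300 W

P = εσAT⁴ = 0.70 × 5.67×10⁻⁸ × 0.245 × (1616)⁴ = 0.70 × 5.67×10⁻⁸ × 0.245 × 6.82×10^12.
P = 66300 W.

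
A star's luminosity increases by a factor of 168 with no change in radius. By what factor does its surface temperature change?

factor ≈ 3.60

P ∝ T⁴ ⇒ T ∝ P^(1/4), so T scales by (168)^(1/4) = 3.60.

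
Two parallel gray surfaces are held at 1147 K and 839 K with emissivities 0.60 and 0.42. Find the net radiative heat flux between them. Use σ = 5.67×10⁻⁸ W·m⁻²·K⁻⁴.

For two large parallel gray plates, q = σ(T₁⁴ − T₂⁴) / (1/ε₁ + 1/ε₂ − 1).
1/ε₁ + 1/ε₂ − 1 = 1/0.60 + 1/0.42 − 1 = 3.048.
T₁⁴ − T₂⁴ = 1.73×10^12 − 4.96×10^11 = 1.24×10^12 K⁴.
q = 5.67×10⁻⁸ × 1.24×10^12 / 3.048 = 23000 W/m².

q ≈ 23000 W/m²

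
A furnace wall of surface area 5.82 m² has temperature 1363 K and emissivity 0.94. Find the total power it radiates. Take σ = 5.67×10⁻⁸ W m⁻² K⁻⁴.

P ≈ 1.07×10^6 W

P = εσAT⁴ = 0.94 × 5.67×10⁻⁸ × 5.82 × (1363)⁴ = 0.94 × 5.67×10⁻⁸ × 5.82 × 3.45×10^12.
P = 1.07×10^6 W.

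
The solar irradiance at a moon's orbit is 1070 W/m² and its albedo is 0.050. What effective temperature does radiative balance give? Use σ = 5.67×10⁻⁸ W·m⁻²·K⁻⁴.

Power absorbed = (1−a)S·πR²; power emitted = 4πR²σT⁴. Equating and cancelling πR²:
T = ((1−a)S / 4σ)^(1/4) = (1020 / (4 × 5.67×10⁻⁸))^(1/4) = (4.48×10^9)^(1/4).
T = 259 K.

T ≈ 259 K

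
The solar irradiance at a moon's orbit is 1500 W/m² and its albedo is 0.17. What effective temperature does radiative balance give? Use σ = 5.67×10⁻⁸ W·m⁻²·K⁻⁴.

T ≈ 272 K

Power absorbed = (1−a)S·πR²; power emitted = 4πR²σT⁴. Equating and cancelling πR²:
T = ((1−a)S / 4σ)^(1/4) = (1240 / (4 × 5.67×10⁻⁸))^(1/4) = (5.49×10^9)^(1/4).
T = 272 K.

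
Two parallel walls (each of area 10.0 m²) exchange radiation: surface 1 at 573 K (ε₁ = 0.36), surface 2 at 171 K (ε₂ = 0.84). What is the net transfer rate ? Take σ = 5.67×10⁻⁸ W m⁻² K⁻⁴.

For two large parallel gray plates, q = σ(T₁⁴ − T₂⁴) / (1/ε₁ + 1/ε₂ − 1).
1/ε₁ + 1/ε₂ − 1 = 1/0.36 + 1/0.84 − 1 = 2.968.
T₁⁴ − T₂⁴ = 1.08×10^11 − 8.55×10^8 = 1.07×10^11 K⁴.
q = 5.67×10⁻⁸ × 1.07×10^11 / 2.968 = 2040 W/m².
Q = q·A = 2040 × 10.0 = 20400 W.

Q ≈ 20400 W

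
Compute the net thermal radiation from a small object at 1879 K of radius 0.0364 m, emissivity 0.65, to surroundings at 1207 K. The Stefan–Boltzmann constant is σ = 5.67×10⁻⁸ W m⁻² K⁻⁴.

Q ≈ 6350 W

A = 4πr² = 4π × (0.0364)² = 0.0166 m².
Q = εσA(T⁴ − T_s⁴). T⁴ − T_s⁴ = (1879)⁴ − (1207)⁴ = 1.25×10^13 − 2.12×10^12 = 1.03×10^13 K⁴.
Q = 0.65 × 5.67×10⁻⁸ × 0.0166 × 1.03×10^13 = 6350 W.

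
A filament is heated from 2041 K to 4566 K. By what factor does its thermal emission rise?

ratio ≈ 25.0

P ∝ T⁴, so the ratio is (4566/2041)⁴ = (2.237)⁴ = 25.0.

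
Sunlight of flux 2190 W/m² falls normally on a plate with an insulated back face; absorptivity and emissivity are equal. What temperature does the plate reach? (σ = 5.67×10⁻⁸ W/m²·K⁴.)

T ≈ 443 K

Absorbed flux αS = emitted flux εσT⁴ (one radiating face); with α = ε, T = (S/σ)^(1/4).
T = (2190 / 5.67×10⁻⁸)^(1/4) = (3.86×10^10)^(1/4).
T = 443 K.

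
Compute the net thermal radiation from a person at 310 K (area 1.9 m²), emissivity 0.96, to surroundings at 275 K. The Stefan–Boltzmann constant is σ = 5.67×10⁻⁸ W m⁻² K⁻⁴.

Q ≈ 364 W

Q = εσA(T⁴ − T_s⁴). T⁴ − T_s⁴ = (310)⁴ − (275)⁴ = 9.24×10^9 − 5.72×10^9 = 3.52×10^9 K⁴.
Q = 0.96 × 5.67×10⁻⁸ × 1.90 × 3.52×10^9 = 364 W.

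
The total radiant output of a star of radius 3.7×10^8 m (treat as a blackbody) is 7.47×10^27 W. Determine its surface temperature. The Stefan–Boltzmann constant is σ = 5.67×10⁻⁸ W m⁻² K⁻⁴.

T ≈ 16600 K

A = 4πr² = 4π × (3.7×10^8)² = 1.72×10^18 m².
From P = σAT⁴, T = (P / σA)^(1/4) = (7.47×10^27 / (5.67×10⁻⁸ × 1.72×10^18))^(1/4).
T = (7.66×10^16)^(1/4) = 16600 K.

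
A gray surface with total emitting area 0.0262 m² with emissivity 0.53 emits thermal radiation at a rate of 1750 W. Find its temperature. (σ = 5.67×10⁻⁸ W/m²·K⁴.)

T ≈ 1220 K

From P = εσAT⁴, T = (P / εσA)^(1/4) = (1750 / (0.53 × 5.67×10⁻⁸ × 0.0262))^(1/4).
T = (2.22×10^12)^(1/4) = 1220 K.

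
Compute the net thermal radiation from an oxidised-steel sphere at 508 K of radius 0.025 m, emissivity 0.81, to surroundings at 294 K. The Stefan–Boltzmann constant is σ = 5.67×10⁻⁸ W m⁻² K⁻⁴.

Q ≈ 21.3 W

A = 4πr² = 4π × (0.025)² = 7.85×10^-3 m².
Q = εσA(T⁴ − T_s⁴). T⁴ − T_s⁴ = (508)⁴ − (294)⁴ = 6.66×10^10 − 7.47×10^9 = 5.91×10^10 K⁴.
Q = 0.81 × 5.67×10⁻⁸ × 7.85×10^-3 × 5.91×10^10 = 21.3 W.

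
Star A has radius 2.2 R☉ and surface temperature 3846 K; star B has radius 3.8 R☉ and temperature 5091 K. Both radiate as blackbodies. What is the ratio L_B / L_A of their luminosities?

L_B/L_A ≈ 9.16

L = 4πR²σT⁴ ∝ R²T⁴, so L_B/L_A = (3.8/2.2)² × (5091/3846)⁴ = 2.98 × 3.07 = 9.16.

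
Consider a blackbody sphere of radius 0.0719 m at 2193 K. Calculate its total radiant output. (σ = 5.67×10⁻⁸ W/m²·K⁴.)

A = 4πr² = 4π × (0.0719)² = 0.0650 m².
P = σAT⁴ = 5.67×10⁻⁸ × 0.0650 × (2193)⁴ = 5.67×10⁻⁸ × 0.0650 × 2.31×10^13.
P = 85200 W.

P ≈ 85200 W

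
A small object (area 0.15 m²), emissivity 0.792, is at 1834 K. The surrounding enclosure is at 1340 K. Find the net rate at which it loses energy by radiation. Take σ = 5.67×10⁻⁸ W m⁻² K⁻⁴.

Q ≈ 54500 W

Q = εσA(T⁴ − T_s⁴). T⁴ − T_s⁴ = (1834)⁴ − (1340)⁴ = 1.13×10^13 − 3.22×10^12 = 8.09×10^12 K⁴.
Q = 0.792 × 5.67×10⁻⁸ × 0.150 × 8.09×10^12 = 54500 W.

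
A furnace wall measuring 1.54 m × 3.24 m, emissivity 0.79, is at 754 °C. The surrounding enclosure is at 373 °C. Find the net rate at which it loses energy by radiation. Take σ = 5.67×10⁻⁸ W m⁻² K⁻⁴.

A = 1.54 × 3.24 = 4.99 m².
Convert: 754 °C = 1027 K; 373 °C = 646 K.
Q = εσA(T⁴ − T_s⁴). T⁴ − T_s⁴ = (1027)⁴ − (646)⁴ = 1.11×10^12 − 1.74×10^11 = 9.38×10^11 K⁴.
Q = 0.79 × 5.67×10⁻⁸ × 4.99 × 9.38×10^11 = 2.10×10^5 W.

Q ≈ 2.10×10^5 W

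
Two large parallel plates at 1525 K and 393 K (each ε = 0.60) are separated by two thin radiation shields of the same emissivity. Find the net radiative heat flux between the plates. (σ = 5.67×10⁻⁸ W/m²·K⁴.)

Each of the 3 gaps contributes resistance (2/ε − 1) = 2/0.60 − 1 = 2.333; total = 7.000.
q = σ(T₁⁴ − T₂⁴) / 7.000 = 5.67×10⁻⁸ × 5.38×10^12 / 7.000 = 43600 W/m².

q ≈ 43600 W/m²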